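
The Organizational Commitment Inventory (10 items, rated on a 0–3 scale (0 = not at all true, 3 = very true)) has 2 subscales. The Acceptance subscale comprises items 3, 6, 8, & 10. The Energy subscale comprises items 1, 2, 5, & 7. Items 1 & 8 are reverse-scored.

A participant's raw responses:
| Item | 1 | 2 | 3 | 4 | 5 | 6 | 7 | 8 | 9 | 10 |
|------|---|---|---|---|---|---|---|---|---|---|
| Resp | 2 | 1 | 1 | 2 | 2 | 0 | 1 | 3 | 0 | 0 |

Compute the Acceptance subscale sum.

Acceptance items: 3, 6, 8, 10.
Of these, item 8 is reverse-scored; reverse-coded value = 3 − response.
  item 3: 1
  item 6: 0
  item 8: 3 − 3 = 0
  item 10: 0
Sum = 1 + 0 + 0 + 0 = 1

1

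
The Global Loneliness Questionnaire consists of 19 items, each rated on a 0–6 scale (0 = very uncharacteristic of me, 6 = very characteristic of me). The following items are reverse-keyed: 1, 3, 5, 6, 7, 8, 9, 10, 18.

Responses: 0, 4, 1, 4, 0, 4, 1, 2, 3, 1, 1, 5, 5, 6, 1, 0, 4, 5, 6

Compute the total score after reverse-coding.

Raw sum = 53. Reverse-keyed items: 1, 3, 5, 6, 7, 8, 9, 10, 18; their raw sum = 17.
Each reversal replaces raw with 6 − raw, changing the total by 6 − 2·raw per item.
Total = 53 + 9·6 − 2·17 = 53 + 54 − 34 = 73

73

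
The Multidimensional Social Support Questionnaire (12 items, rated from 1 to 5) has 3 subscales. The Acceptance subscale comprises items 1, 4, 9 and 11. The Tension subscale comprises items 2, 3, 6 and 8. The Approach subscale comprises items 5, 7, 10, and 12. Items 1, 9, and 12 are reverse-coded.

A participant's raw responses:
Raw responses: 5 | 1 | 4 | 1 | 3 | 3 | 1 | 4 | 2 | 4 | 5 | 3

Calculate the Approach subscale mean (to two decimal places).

2.75

Approach items: 5, 7, 10, 12.
Of these, item 12 is reverse-coded; reverse-coded value = 6 − response.
  item 5: 3
  item 7: 1
  item 10: 4
  item 12: 6 − 3 = 3
Sum = 3 + 1 + 4 + 3 = 11
Mean = 11 / 4 = 2.75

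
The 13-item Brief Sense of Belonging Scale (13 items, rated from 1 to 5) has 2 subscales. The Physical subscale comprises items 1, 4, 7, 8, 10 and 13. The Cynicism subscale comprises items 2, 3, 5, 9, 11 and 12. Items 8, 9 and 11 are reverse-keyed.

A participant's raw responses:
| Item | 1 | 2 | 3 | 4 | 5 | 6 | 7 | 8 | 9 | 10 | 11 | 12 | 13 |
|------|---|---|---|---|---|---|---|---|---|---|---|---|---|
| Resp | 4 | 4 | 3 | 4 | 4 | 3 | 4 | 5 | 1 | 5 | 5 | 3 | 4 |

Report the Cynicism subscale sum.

Cynicism items: 2, 3, 5, 9, 11, 12.
Of these, items 9 and 11 are reverse-keyed; reverse-coded value = 6 − response.
  item 2: 4
  item 3: 3
  item 5: 4
  item 9: 6 − 1 = 5
  item 11: 6 − 5 = 1
  item 12: 3
Sum = 4 + 3 + 4 + 5 + 1 + 3 = 20

20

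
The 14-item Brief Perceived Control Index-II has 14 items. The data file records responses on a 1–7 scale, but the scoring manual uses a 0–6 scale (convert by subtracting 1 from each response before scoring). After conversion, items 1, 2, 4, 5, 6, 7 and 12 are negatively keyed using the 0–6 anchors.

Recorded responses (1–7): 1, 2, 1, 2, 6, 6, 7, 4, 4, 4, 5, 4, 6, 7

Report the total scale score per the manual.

45

Convert to 0–6: 0, 1, 0, 1, 5, 5, 6, 3, 3, 3, 4, 3, 5, 6
Reverse-coded (on a 0–6 scale, reversed = 6 − raw):
  item 1: 6 − 0 = 6
  item 2: 6 − 1 = 5
  item 4: 6 − 1 = 5
  item 5: 6 − 5 = 1
  item 6: 6 − 5 = 1
  item 7: 6 − 6 = 0
  item 12: 6 − 3 = 3
Scored: 6, 5, 0, 5, 1, 1, 0, 3, 3, 3, 4, 3, 5, 6
Total = 45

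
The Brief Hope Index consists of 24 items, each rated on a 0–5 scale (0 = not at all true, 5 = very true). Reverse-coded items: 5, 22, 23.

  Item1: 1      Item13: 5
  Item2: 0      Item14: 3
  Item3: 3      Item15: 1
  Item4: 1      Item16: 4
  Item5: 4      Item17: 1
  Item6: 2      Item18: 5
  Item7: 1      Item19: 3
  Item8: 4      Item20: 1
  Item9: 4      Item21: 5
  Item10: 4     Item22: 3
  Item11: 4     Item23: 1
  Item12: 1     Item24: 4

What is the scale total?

Reverse-coded items (reversed = (0+5) − raw = 5 − raw):
  item 5: 5 − 4 = 1
  item 22: 5 − 3 = 2
  item 23: 5 − 1 = 4
After reverse-coding: 1, 0, 3, 1, 1, 2, 1, 4, 4, 4, 4, 1, 5, 3, 1, 4, 1, 5, 3, 1, 5, 2, 4, 4
Total = 1 + 0 + 3 + 1 + 1 + 2 + 1 + 4 + 4 + 4 + 4 + 1 + 5 + 3 + 1 + 4 + 1 + 5 + 3 + 1 + 5 + 2 + 4 + 4 = 64

64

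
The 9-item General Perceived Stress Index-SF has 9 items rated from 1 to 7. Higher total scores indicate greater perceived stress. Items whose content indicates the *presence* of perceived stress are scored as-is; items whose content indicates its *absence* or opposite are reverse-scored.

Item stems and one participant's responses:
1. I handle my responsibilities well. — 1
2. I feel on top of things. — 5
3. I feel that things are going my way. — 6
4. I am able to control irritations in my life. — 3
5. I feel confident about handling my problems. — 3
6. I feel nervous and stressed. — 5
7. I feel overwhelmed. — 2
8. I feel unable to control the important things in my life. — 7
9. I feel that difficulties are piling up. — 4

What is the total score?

Items 1, 2, 3, 4, 5 describe the absence/opposite of perceived stress → reverse-score.
on a 1–7 scale, reversed = 8 − raw.
  item 1: 8 − 1 = 7
  item 2: 8 − 5 = 3
  item 3: 8 − 6 = 2
  item 4: 8 − 3 = 5
  item 5: 8 − 3 = 5
  item 6: 5
  item 7: 2
  item 8: 7
  item 9: 4
Total = 7 + 3 + 2 + 5 + 5 + 5 + 2 + 7 + 4 = 40

40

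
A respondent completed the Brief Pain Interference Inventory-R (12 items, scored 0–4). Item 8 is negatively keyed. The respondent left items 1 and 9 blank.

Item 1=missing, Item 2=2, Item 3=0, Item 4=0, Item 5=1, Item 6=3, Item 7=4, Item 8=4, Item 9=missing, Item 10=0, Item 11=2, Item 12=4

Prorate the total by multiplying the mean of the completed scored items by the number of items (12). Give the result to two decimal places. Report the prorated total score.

19.20

Reverse-coded (reversed = (0+4) − raw = 4 − raw):
  item 8: 4 − 4 = 0
Completed scored items (10 of 12): 2, 0, 0, 1, 3, 4, 0, 0, 2, 4; sum = 16.
Person mean = 16 / 10 ≈ 1.6000
Prorated total = (16 / 10) × 12 = 19.20 (to 2 dp)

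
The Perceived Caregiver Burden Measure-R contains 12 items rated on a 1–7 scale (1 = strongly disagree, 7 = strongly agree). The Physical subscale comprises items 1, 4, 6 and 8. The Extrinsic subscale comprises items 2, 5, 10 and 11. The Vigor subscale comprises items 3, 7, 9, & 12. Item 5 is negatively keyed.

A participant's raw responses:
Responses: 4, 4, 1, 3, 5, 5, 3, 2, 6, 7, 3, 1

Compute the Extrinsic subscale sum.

Extrinsic items: 2, 5, 10, 11.
Of these, item 5 is negatively keyed; reversed = (1+7) − raw = 8 − raw.
  item 2: 4
  item 5: 8 − 5 = 3
  item 10: 7
  item 11: 3
Sum = 4 + 3 + 7 + 3 = 17

17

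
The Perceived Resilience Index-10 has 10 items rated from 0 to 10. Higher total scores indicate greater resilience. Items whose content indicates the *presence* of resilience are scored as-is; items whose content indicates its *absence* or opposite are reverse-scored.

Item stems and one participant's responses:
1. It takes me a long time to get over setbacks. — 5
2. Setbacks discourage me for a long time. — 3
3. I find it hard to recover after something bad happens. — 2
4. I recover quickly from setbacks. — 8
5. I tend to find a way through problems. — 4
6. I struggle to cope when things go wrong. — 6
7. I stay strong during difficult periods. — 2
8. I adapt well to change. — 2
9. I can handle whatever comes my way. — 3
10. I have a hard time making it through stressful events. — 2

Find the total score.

Items 1, 2, 3, 6, 10 describe the absence/opposite of resilience → reverse-score.
reverse-coded value = 10 − response.
  item 1: 10 − 5 = 5
  item 2: 10 − 3 = 7
  item 3: 10 − 2 = 8
  item 4: 8
  item 5: 4
  item 6: 10 − 6 = 4
  item 7: 2
  item 8: 2
  item 9: 3
  item 10: 10 − 2 = 8
Total = 5 + 7 + 8 + 8 + 4 + 4 + 2 + 2 + 3 + 8 = 51

51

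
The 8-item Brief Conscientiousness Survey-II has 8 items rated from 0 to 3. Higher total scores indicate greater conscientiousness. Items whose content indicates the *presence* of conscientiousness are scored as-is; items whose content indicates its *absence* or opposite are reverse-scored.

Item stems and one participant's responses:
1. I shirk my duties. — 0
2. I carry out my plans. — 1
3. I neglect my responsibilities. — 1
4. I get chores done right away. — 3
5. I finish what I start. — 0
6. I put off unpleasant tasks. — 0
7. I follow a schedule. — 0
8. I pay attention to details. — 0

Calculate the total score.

Items 1, 3, 6 describe the absence/opposite of conscientiousness → reverse-score.
on a 0–3 scale, reversed = 3 − raw.
  item 1: 3 − 0 = 3
  item 2: 1
  item 3: 3 − 1 = 2
  item 4: 3
  item 5: 0
  item 6: 3 − 0 = 3
  item 7: 0
  item 8: 0
Total = 3 + 1 + 2 + 3 + 0 + 3 + 0 + 0 = 12

12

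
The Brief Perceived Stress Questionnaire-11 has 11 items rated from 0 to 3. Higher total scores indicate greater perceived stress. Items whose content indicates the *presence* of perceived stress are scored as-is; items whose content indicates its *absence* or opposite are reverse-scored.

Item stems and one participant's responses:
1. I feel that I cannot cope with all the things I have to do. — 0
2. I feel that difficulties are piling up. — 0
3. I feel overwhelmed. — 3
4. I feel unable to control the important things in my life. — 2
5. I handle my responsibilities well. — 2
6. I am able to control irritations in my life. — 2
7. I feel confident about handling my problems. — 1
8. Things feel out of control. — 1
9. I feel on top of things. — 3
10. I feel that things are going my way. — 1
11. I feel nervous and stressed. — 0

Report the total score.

Items 5, 6, 7, 9, 10 describe the absence/opposite of perceived stress → reverse-score.
on a 0–3 scale, reversed = 3 − raw.
  item 1: 0
  item 2: 0
  item 3: 3
  item 4: 2
  item 5: 3 − 2 = 1
  item 6: 3 − 2 = 1
  item 7: 3 − 1 = 2
  item 8: 1
  item 9: 3 − 3 = 0
  item 10: 3 − 1 = 2
  item 11: 0
Total = 0 + 0 + 3 + 2 + 1 + 1 + 2 + 1 + 0 + 2 + 0 = 12

12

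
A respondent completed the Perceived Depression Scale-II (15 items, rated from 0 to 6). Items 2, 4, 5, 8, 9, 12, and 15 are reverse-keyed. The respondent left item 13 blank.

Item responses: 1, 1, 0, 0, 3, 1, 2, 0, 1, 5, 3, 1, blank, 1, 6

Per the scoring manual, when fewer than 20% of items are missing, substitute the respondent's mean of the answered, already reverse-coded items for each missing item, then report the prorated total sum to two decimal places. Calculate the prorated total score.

46.07

Reverse-coded (reverse-coded value = 6 − response):
  item 2: 6 − 1 = 5
  item 4: 6 − 0 = 6
  item 5: 6 − 3 = 3
  item 8: 6 − 0 = 6
  item 9: 6 − 1 = 5
  item 12: 6 − 1 = 5
  item 15: 6 − 6 = 0
Completed scored items (14 of 15): 1, 5, 0, 6, 3, 1, 2, 6, 5, 5, 3, 5, 1, 0; sum = 43.
Person mean = 43 / 14 ≈ 3.0714
Prorated total = (43 / 14) × 15 = 46.07 (to 2 dp)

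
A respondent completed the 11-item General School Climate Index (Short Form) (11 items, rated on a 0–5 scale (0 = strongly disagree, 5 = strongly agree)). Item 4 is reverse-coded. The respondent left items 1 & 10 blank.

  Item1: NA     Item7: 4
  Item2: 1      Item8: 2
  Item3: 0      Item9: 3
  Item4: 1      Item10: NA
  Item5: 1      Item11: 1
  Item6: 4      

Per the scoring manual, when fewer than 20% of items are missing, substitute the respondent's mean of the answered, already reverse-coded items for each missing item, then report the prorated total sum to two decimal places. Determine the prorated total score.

24.44

Reverse-coded (reverse-coded value = 5 − response):
  item 4: 5 − 1 = 4
Completed scored items (9 of 11): 1, 0, 4, 1, 4, 4, 2, 3, 1; sum = 20.
Person mean = 20 / 9 ≈ 2.2222
Prorated total = (20 / 9) × 11 = 24.44 (to 2 dp)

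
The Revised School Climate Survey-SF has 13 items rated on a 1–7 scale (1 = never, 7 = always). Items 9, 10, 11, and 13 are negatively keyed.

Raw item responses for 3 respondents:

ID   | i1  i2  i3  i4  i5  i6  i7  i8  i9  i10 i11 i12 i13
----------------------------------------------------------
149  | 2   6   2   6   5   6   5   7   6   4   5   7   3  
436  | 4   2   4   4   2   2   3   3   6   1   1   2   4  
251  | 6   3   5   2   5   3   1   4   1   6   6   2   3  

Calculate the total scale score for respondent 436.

46

Respondent 436 raw: 4, 2, 4, 4, 2, 2, 3, 3, 6, 1, 1, 2, 4.
Reverse-coded (reversed = (1+7) − raw = 8 − raw):
  item 1: 4
  item 2: 2
  item 3: 4
  item 4: 4
  item 5: 2
  item 6: 2
  item 7: 3
  item 8: 3
  item 9: 8 − 6 = 2
  item 10: 8 − 1 = 7
  item 11: 8 − 1 = 7
  item 12: 2
  item 13: 8 − 4 = 4
Sum = 4 + 2 + 4 + 4 + 2 + 2 + 3 + 3 + 2 + 7 + 7 + 2 + 4 = 46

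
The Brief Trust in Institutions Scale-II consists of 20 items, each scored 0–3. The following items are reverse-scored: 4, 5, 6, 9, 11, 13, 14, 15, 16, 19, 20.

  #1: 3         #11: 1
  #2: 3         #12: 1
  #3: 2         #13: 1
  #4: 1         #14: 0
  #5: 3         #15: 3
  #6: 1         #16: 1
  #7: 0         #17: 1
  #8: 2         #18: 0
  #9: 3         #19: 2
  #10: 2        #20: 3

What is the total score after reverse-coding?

Reverse-coded items (on a 0–3 scale, reversed = 3 − raw):
  item 4: 3 − 1 = 2
  item 5: 3 − 3 = 0
  item 6: 3 − 1 = 2
  item 9: 3 − 3 = 0
  item 11: 3 − 1 = 2
  item 13: 3 − 1 = 2
  item 14: 3 − 0 = 3
  item 15: 3 − 3 = 0
  item 16: 3 − 1 = 2
  item 19: 3 − 2 = 1
  item 20: 3 − 3 = 0
Scored responses: 3, 3, 2, 2, 0, 2, 0, 2, 0, 2, 2, 1, 2, 3, 0, 2, 1, 0, 1, 0
Total = 3 + 3 + 2 + 2 + 0 + 2 + 0 + 2 + 0 + 2 + 2 + 1 + 2 + 3 + 0 + 2 + 1 + 0 + 1 + 0 = 28

28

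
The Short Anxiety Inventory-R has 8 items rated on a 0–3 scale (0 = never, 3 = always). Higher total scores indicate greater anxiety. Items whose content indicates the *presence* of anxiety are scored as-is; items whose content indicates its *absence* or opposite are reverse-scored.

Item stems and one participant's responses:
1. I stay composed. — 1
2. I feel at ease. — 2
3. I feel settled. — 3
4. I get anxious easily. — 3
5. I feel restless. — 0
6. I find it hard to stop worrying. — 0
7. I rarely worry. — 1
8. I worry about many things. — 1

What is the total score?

9

Items 1, 2, 3, 7 describe the absence/opposite of anxiety → reverse-score.
reverse-coded value = 3 − response.
  item 1: 3 − 1 = 2
  item 2: 3 − 2 = 1
  item 3: 3 − 3 = 0
  item 4: 3
  item 5: 0
  item 6: 0
  item 7: 3 − 1 = 2
  item 8: 1
Total = 2 + 1 + 0 + 3 + 0 + 0 + 2 + 1 = 9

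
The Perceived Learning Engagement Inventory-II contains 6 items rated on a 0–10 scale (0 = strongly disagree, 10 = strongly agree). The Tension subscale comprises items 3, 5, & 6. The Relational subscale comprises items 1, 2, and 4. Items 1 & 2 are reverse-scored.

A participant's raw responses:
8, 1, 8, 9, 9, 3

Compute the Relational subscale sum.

Relational items: 1, 2, 4.
Of these, items 1 and 2 are reverse-scored; reverse-coded value = 10 − response.
  item 1: 10 − 8 = 2
  item 2: 10 − 1 = 9
  item 4: 9
Sum = 2 + 9 + 9 = 20

20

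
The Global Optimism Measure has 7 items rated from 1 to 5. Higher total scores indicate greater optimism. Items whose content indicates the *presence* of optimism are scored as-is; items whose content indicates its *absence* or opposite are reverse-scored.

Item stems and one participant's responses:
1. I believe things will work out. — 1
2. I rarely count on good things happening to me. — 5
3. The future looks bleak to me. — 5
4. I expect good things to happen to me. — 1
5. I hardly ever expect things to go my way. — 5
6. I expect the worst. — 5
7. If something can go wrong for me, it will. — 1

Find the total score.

11

Items 2, 3, 5, 6, 7 describe the absence/opposite of optimism → reverse-score.
reversed = (1+5) − raw = 6 − raw.
  item 1: 1
  item 2: 6 − 5 = 1
  item 3: 6 − 5 = 1
  item 4: 1
  item 5: 6 − 5 = 1
  item 6: 6 − 5 = 1
  item 7: 6 − 1 = 5
Total = 1 + 1 + 1 + 1 + 1 + 1 + 5 = 11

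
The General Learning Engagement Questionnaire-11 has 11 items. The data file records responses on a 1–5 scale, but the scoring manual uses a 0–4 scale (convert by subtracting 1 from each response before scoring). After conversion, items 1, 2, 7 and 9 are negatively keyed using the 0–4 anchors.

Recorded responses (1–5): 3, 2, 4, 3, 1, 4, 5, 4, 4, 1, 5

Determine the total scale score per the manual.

Convert to 0–4: 2, 1, 3, 2, 0, 3, 4, 3, 3, 0, 4
Reverse-coded (reversed = (0+4) − raw = 4 − raw):
  item 1: 4 − 2 = 2
  item 2: 4 − 1 = 3
  item 7: 4 − 4 = 0
  item 9: 4 − 3 = 1
Scored: 2, 3, 3, 2, 0, 3, 0, 3, 1, 0, 4
Total = 21

21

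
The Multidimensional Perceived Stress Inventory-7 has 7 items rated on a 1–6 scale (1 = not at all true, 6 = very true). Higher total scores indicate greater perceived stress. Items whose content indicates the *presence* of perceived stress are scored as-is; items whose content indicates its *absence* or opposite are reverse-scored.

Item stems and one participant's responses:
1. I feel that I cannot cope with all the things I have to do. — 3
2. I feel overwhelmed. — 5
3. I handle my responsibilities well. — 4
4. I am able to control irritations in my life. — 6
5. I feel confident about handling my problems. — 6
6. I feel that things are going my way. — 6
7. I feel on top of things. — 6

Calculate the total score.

Items 3, 4, 5, 6, 7 describe the absence/opposite of perceived stress → reverse-score.
on a 1–6 scale, reversed = 7 − raw.
  item 1: 3
  item 2: 5
  item 3: 7 − 4 = 3
  item 4: 7 − 6 = 1
  item 5: 7 − 6 = 1
  item 6: 7 − 6 = 1
  item 7: 7 − 6 = 1
Total = 3 + 5 + 3 + 1 + 1 + 1 + 1 = 15

15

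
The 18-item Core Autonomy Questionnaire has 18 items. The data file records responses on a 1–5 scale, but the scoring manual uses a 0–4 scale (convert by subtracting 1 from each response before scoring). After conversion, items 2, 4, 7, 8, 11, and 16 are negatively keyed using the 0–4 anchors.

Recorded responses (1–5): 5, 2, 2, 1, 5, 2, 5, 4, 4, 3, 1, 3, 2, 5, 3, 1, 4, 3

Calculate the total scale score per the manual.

Convert to 0–4: 4, 1, 1, 0, 4, 1, 4, 3, 3, 2, 0, 2, 1, 4, 2, 0, 3, 2
Reverse-coded (reverse-coded value = 4 − response):
  item 2: 4 − 1 = 3
  item 4: 4 − 0 = 4
  item 7: 4 − 4 = 0
  item 8: 4 − 3 = 1
  item 11: 4 − 0 = 4
  item 16: 4 − 0 = 4
Scored: 4, 3, 1, 4, 4, 1, 0, 1, 3, 2, 4, 2, 1, 4, 2, 4, 3, 2
Total = 45

45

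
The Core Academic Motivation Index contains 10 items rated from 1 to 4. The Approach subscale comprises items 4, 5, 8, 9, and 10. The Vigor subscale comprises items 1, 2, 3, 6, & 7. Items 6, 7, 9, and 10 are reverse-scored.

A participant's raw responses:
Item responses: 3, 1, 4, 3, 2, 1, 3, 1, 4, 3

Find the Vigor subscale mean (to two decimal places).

2.80

Vigor items: 1, 2, 3, 6, 7.
Of these, items 6 & 7 are reverse-scored; on a 1–4 scale, reversed = 5 − raw.
  item 1: 3
  item 2: 1
  item 3: 4
  item 6: 5 − 1 = 4
  item 7: 5 − 3 = 2
Sum = 3 + 1 + 4 + 4 + 2 = 14
Mean = 14 / 5 = 2.80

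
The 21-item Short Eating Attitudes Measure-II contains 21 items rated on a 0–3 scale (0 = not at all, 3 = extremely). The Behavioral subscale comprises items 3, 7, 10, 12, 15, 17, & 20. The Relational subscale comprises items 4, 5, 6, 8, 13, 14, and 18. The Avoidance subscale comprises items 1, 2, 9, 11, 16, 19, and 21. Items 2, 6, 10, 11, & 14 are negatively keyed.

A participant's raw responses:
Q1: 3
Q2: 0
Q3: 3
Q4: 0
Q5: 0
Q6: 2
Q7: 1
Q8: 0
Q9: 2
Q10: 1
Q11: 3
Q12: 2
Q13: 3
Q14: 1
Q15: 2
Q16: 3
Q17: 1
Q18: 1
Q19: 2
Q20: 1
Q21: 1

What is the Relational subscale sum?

7

Relational items: 4, 5, 6, 8, 13, 14, 18.
Of these, items 6 and 14 are negatively keyed; reverse-coded value = 3 − response.
  item 4: 0
  item 5: 0
  item 6: 3 − 2 = 1
  item 8: 0
  item 13: 3
  item 14: 3 − 1 = 2
  item 18: 1
Sum = 0 + 0 + 1 + 0 + 3 + 2 + 1 = 7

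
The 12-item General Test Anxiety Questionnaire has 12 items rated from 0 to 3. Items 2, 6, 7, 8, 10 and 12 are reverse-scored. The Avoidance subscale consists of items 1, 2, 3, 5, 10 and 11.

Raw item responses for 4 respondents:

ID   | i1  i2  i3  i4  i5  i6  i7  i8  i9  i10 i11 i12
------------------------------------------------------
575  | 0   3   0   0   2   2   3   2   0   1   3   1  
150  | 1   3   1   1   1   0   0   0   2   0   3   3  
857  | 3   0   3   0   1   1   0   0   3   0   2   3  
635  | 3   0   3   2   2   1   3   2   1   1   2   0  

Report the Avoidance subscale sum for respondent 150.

9

Respondent 150 raw: 1, 3, 1, 1, 1, 0, 0, 0, 2, 0, 3, 3.
Avoidance items: 1, 2, 3, 5, 10, 11.
Reverse-coded (on a 0–3 scale, reversed = 3 − raw):
  item 1: 1
  item 2: 3 − 3 = 0
  item 3: 1
  item 5: 1
  item 10: 3 − 0 = 3
  item 11: 3
Sum = 1 + 0 + 1 + 1 + 3 + 3 = 9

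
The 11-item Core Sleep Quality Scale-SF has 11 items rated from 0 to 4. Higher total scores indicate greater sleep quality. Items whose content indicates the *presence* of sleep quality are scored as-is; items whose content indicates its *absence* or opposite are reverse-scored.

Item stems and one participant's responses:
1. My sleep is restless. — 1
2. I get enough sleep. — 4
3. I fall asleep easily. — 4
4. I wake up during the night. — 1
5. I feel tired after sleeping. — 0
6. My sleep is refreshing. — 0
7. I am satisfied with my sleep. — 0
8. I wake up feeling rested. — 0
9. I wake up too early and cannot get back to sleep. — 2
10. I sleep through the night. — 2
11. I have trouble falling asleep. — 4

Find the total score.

Items 1, 4, 5, 9, 11 describe the absence/opposite of sleep quality → reverse-score.
reverse-coded value = 4 − response.
  item 1: 4 − 1 = 3
  item 2: 4
  item 3: 4
  item 4: 4 − 1 = 3
  item 5: 4 − 0 = 4
  item 6: 0
  item 7: 0
  item 8: 0
  item 9: 4 − 2 = 2
  item 10: 2
  item 11: 4 − 4 = 0
Total = 3 + 4 + 4 + 3 + 4 + 0 + 0 + 0 + 2 + 2 + 0 = 22

22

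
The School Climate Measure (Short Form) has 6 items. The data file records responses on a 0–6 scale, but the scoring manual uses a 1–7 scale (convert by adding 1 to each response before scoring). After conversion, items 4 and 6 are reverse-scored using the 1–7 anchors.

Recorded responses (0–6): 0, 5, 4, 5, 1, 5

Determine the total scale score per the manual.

Convert to 1–7: 1, 6, 5, 6, 2, 6
Reverse-coded (reversed = (1+7) − raw = 8 − raw):
  item 4: 8 − 6 = 2
  item 6: 8 − 6 = 2
Scored: 1, 6, 5, 2, 2, 2
Total = 18

18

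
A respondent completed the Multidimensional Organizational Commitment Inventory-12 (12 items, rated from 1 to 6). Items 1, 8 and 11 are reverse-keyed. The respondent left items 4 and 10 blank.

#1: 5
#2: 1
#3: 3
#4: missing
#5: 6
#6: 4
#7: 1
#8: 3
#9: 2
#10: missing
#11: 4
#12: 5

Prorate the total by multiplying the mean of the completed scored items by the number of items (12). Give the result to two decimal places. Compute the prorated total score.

Reverse-coded (reverse-coded value = 7 − response):
  item 1: 7 − 5 = 2
  item 8: 7 − 3 = 4
  item 11: 7 − 4 = 3
Completed scored items (10 of 12): 2, 1, 3, 6, 4, 1, 4, 2, 3, 5; sum = 31.
Person mean = 31 / 10 ≈ 3.1000
Prorated total = (31 / 10) × 12 = 37.20 (to 2 dp)

37.20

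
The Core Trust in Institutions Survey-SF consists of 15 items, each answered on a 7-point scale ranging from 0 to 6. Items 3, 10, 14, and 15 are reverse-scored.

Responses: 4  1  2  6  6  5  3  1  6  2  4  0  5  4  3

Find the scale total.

Reverse-coded items (reversed = (0+6) − raw = 6 − raw):
  item 3: 6 − 2 = 4
  item 10: 6 − 2 = 4
  item 14: 6 − 4 = 2
  item 15: 6 − 3 = 3
Scored items: 4, 1, 4, 6, 6, 5, 3, 1, 6, 4, 4, 0, 5, 2, 3
Total = 4 + 1 + 4 + 6 + 6 + 5 + 3 + 1 + 6 + 4 + 4 + 0 + 5 + 2 + 3 = 54

54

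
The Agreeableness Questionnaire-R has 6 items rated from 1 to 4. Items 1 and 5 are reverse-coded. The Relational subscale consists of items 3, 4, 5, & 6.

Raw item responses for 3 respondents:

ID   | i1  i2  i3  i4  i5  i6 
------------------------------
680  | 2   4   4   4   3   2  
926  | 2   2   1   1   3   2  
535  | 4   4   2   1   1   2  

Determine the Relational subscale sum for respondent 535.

Respondent 535 raw: 4, 4, 2, 1, 1, 2.
Relational items: 3, 4, 5, 6.
Reverse-coded (on a 1–4 scale, reversed = 5 − raw):
  item 3: 2
  item 4: 1
  item 5: 5 − 1 = 4
  item 6: 2
Sum = 2 + 1 + 4 + 2 = 9

9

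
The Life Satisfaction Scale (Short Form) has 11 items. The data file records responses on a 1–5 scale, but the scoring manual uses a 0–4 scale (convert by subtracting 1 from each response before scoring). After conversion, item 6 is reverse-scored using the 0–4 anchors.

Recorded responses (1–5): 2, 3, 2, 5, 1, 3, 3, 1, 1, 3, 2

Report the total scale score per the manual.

15

Convert to 0–4: 1, 2, 1, 4, 0, 2, 2, 0, 0, 2, 1
Reverse-coded (reverse-coded value = 4 − response):
  item 6: 4 − 2 = 2
Scored: 1, 2, 1, 4, 0, 2, 2, 0, 0, 2, 1
Total = 15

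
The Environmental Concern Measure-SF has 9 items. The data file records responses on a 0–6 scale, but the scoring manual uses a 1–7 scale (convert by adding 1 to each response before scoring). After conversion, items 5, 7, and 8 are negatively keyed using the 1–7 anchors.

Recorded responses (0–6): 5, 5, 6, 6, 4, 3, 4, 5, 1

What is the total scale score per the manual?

40

Convert to 1–7: 6, 6, 7, 7, 5, 4, 5, 6, 2
Reverse-coded (reverse-coded value = 8 − response):
  item 5: 8 − 5 = 3
  item 7: 8 − 5 = 3
  item 8: 8 − 6 = 2
Scored: 6, 6, 7, 7, 3, 4, 3, 2, 2
Total = 40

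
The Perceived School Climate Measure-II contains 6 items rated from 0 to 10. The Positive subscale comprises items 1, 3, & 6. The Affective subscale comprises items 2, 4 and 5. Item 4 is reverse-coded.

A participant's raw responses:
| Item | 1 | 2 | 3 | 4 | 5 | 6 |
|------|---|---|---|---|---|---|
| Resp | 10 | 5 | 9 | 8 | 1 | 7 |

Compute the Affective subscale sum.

Affective items: 2, 4, 5.
Of these, item 4 is reverse-coded; reversed = (0+10) − raw = 10 − raw.
  item 2: 5
  item 4: 10 − 8 = 2
  item 5: 1
Sum = 5 + 2 + 1 = 8

8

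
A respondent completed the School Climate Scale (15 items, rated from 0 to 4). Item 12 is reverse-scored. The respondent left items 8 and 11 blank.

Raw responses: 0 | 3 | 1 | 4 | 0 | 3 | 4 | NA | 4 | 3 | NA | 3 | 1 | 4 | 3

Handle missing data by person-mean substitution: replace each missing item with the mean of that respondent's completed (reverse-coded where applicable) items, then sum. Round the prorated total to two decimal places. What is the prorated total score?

Reverse-coded (reverse-coded value = 4 − response):
  item 12: 4 − 3 = 1
Completed scored items (13 of 15): 0, 3, 1, 4, 0, 3, 4, 4, 3, 1, 1, 4, 3; sum = 31.
Person mean = 31 / 13 ≈ 2.3846
Prorated total = (31 / 13) × 15 = 35.77 (to 2 dp)

35.77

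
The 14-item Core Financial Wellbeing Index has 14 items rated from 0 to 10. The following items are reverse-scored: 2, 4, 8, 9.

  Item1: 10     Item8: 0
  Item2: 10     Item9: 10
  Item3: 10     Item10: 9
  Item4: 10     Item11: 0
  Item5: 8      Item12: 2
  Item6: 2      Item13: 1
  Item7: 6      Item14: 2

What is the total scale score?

60

Reverse-coded items (on a 0–10 scale, reversed = 10 − raw):
  item 2: 10 − 10 = 0
  item 4: 10 − 10 = 0
  item 8: 10 − 0 = 10
  item 9: 10 − 10 = 0
Scored responses: 10, 0, 10, 0, 8, 2, 6, 10, 0, 9, 0, 2, 1, 2
Total = 10 + 0 + 10 + 0 + 8 + 2 + 6 + 10 + 0 + 9 + 0 + 2 + 1 + 2 = 60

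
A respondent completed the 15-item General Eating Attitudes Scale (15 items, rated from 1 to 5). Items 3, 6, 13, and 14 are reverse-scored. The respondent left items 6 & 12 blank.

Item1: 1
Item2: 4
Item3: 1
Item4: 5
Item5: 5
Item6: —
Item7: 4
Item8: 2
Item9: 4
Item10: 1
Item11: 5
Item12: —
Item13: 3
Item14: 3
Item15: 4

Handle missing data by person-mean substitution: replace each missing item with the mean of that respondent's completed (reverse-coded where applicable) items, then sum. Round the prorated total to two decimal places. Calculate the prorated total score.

Reverse-coded (on a 1–5 scale, reversed = 6 − raw):
  item 3: 6 − 1 = 5
  item 13: 6 − 3 = 3
  item 14: 6 − 3 = 3
Completed scored items (13 of 15): 1, 4, 5, 5, 5, 4, 2, 4, 1, 5, 3, 3, 4; sum = 46.
Person mean = 46 / 13 ≈ 3.5385
Prorated total = (46 / 13) × 15 = 53.08 (to 2 dp)

53.08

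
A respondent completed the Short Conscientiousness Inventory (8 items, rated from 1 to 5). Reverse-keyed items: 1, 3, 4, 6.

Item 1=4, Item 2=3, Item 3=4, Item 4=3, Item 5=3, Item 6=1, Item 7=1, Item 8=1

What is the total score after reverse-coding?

20

Reversing items 1, 3, 4 and 6 with 6 − raw:
Total = (6−4) + 3 + (6−4) + (6−3) + 3 + (6−1) + 1 + 1
      = 2 + 3 + 2 + 3 + 3 + 5 + 1 + 1 = 20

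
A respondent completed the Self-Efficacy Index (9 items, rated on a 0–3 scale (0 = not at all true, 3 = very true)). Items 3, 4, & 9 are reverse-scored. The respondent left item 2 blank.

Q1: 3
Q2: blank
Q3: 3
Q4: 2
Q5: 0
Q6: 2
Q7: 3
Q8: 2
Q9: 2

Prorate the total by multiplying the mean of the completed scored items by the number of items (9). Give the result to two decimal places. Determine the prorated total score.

Reverse-coded (reversed = (0+3) − raw = 3 − raw):
  item 3: 3 − 3 = 0
  item 4: 3 − 2 = 1
  item 9: 3 − 2 = 1
Completed scored items (8 of 9): 3, 0, 1, 0, 2, 3, 2, 1; sum = 12.
Person mean = 12 / 8 ≈ 1.5000
Prorated total = (12 / 8) × 9 = 13.50 (to 2 dp)

13.50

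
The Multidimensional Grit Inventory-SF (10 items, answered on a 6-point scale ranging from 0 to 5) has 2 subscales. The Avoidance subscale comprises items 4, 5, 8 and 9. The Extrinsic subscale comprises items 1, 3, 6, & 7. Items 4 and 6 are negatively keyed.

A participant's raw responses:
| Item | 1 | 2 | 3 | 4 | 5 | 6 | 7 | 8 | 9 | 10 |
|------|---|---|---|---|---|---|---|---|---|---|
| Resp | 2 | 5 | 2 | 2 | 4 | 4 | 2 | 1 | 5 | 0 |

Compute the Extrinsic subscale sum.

7

Extrinsic items: 1, 3, 6, 7.
Of these, item 6 is negatively keyed; reverse-coded value = 5 − response.
  item 1: 2
  item 3: 2
  item 6: 5 − 4 = 1
  item 7: 2
Sum = 2 + 2 + 1 + 2 = 7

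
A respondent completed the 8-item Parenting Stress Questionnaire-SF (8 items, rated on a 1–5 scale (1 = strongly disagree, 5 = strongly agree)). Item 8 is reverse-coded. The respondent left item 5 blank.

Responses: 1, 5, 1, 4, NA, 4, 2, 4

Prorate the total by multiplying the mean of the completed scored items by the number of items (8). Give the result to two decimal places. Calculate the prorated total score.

Reverse-coded (on a 1–5 scale, reversed = 6 − raw):
  item 8: 6 − 4 = 2
Completed scored items (7 of 8): 1, 5, 1, 4, 4, 2, 2; sum = 19.
Person mean = 19 / 7 ≈ 2.7143
Prorated total = (19 / 7) × 8 = 21.71 (to 2 dp)

21.71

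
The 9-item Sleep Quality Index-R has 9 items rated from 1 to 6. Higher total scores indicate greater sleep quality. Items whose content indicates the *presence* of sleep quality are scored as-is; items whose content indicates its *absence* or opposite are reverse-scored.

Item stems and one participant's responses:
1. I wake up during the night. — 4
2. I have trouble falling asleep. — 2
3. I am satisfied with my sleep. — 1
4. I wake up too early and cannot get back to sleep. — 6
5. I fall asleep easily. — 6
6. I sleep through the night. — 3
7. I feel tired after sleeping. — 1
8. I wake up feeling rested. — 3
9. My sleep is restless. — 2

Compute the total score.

Items 1, 2, 4, 7, 9 describe the absence/opposite of sleep quality → reverse-score.
reversed = (1+6) − raw = 7 − raw.
  item 1: 7 − 4 = 3
  item 2: 7 − 2 = 5
  item 3: 1
  item 4: 7 − 6 = 1
  item 5: 6
  item 6: 3
  item 7: 7 − 1 = 6
  item 8: 3
  item 9: 7 − 2 = 5
Total = 3 + 5 + 1 + 1 + 6 + 3 + 6 + 3 + 5 = 33

33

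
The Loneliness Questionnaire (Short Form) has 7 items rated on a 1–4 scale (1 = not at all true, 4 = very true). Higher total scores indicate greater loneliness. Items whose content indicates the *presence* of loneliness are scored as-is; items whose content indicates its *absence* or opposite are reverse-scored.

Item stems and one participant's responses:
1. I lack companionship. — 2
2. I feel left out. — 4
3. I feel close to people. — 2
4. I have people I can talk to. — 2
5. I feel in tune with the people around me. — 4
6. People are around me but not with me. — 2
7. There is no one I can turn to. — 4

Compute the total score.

19

Items 3, 4, 5 describe the absence/opposite of loneliness → reverse-score.
reverse-coded value = 5 − response.
  item 1: 2
  item 2: 4
  item 3: 5 − 2 = 3
  item 4: 5 − 2 = 3
  item 5: 5 − 4 = 1
  item 6: 2
  item 7: 4
Total = 2 + 4 + 3 + 3 + 1 + 2 + 4 = 19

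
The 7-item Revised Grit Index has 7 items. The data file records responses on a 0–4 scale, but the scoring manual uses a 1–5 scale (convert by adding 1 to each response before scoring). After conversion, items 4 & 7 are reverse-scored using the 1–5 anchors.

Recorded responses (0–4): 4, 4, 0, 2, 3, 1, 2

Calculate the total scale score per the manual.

Convert to 1–5: 5, 5, 1, 3, 4, 2, 3
Reverse-coded (reversed = (1+5) − raw = 6 − raw):
  item 4: 6 − 3 = 3
  item 7: 6 − 3 = 3
Scored: 5, 5, 1, 3, 4, 2, 3
Total = 23

23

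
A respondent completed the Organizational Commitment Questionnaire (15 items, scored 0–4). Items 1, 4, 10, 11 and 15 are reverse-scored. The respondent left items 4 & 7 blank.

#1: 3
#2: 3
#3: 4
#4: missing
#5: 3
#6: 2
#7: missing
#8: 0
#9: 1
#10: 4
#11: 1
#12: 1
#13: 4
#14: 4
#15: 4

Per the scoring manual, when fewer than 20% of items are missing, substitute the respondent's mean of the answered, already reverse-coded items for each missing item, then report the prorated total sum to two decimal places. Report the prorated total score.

30.00

Reverse-coded (reversed = (0+4) − raw = 4 − raw):
  item 1: 4 − 3 = 1
  item 10: 4 − 4 = 0
  item 11: 4 − 1 = 3
  item 15: 4 − 4 = 0
Completed scored items (13 of 15): 1, 3, 4, 3, 2, 0, 1, 0, 3, 1, 4, 4, 0; sum = 26.
Person mean = 26 / 13 ≈ 2.0000
Prorated total = (26 / 13) × 15 = 30.00 (to 2 dp)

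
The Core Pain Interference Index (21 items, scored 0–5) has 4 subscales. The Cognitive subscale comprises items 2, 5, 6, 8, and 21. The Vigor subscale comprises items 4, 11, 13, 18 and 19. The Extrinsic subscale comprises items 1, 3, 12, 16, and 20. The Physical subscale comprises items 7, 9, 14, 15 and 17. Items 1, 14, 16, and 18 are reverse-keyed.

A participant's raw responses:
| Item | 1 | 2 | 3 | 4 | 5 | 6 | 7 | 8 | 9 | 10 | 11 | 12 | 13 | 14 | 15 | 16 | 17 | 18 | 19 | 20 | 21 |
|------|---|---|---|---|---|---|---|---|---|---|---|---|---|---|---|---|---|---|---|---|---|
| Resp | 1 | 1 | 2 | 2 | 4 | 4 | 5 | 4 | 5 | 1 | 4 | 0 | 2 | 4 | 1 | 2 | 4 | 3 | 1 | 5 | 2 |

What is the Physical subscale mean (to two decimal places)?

3.20

Physical items: 7, 9, 14, 15, 17.
Of these, item 14 is reverse-keyed; on a 0–5 scale, reversed = 5 − raw.
  item 7: 5
  item 9: 5
  item 14: 5 − 4 = 1
  item 15: 1
  item 17: 4
Sum = 5 + 5 + 1 + 1 + 4 = 16
Mean = 16 / 5 = 3.20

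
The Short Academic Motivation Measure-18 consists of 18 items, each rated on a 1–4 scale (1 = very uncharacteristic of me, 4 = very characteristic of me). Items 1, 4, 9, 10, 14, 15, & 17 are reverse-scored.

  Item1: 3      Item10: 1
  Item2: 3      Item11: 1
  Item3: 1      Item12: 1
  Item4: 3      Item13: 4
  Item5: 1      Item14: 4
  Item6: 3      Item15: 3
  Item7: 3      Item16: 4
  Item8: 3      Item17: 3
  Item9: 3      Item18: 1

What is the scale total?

40

Apply reverse scoring (on a 1–4 scale, reversed = 5 − raw):
  item 1: 5 − 3 = 2
  item 4: 5 − 3 = 2
  item 9: 5 − 3 = 2
  item 10: 5 − 1 = 4
  item 14: 5 − 4 = 1
  item 15: 5 − 3 = 2
  item 17: 5 − 3 = 2
Scored responses: 2, 3, 1, 2, 1, 3, 3, 3, 2, 4, 1, 1, 4, 1, 2, 4, 2, 1
Total = 2 + 3 + 1 + 2 + 1 + 3 + 3 + 3 + 2 + 4 + 1 + 1 + 4 + 1 + 2 + 4 + 2 + 1 = 40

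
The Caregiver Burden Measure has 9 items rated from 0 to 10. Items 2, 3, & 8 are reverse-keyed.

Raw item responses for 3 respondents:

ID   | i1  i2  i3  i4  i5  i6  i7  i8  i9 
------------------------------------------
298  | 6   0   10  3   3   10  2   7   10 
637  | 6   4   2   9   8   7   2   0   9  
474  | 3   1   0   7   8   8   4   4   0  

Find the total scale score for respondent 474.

55

Respondent 474 raw: 3, 1, 0, 7, 8, 8, 4, 4, 0.
Reverse-coded (on a 0–10 scale, reversed = 10 − raw):
  item 1: 3
  item 2: 10 − 1 = 9
  item 3: 10 − 0 = 10
  item 4: 7
  item 5: 8
  item 6: 8
  item 7: 4
  item 8: 10 − 4 = 6
  item 9: 0
Sum = 3 + 9 + 10 + 7 + 8 + 8 + 4 + 6 + 0 = 55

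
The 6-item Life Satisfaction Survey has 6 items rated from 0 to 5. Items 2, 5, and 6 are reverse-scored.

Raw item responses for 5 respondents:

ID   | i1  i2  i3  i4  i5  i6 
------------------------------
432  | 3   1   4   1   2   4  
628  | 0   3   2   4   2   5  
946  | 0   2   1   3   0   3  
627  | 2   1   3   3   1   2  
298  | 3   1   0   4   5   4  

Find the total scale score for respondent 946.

Respondent 946 raw: 0, 2, 1, 3, 0, 3.
Reverse-coded (on a 0–5 scale, reversed = 5 − raw):
  item 1: 0
  item 2: 5 − 2 = 3
  item 3: 1
  item 4: 3
  item 5: 5 − 0 = 5
  item 6: 5 − 3 = 2
Sum = 0 + 3 + 1 + 3 + 5 + 2 = 14

14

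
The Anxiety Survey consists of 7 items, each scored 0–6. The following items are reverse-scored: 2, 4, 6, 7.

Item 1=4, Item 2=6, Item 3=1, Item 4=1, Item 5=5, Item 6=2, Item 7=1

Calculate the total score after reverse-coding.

Reverse-scored items use 6 − raw:
  item 2: 6 − 6 = 0
  item 4: 6 − 1 = 5
  item 6: 6 − 2 = 4
  item 7: 6 − 1 = 5
After reverse-coding: 4, 0, 1, 5, 5, 4, 5
Total = 4 + 0 + 1 + 5 + 5 + 4 + 5 = 24

24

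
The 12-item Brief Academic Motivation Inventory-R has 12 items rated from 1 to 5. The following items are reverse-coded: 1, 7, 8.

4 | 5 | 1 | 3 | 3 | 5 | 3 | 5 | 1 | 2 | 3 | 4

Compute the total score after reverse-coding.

Raw sum = 39. Reverse-coded items: 1, 7, 8; their raw sum = 12.
Each reversal replaces raw with 6 − raw, changing the total by 6 − 2·raw per item.
Total = 39 + 3·6 − 2·12 = 39 + 18 − 24 = 33

33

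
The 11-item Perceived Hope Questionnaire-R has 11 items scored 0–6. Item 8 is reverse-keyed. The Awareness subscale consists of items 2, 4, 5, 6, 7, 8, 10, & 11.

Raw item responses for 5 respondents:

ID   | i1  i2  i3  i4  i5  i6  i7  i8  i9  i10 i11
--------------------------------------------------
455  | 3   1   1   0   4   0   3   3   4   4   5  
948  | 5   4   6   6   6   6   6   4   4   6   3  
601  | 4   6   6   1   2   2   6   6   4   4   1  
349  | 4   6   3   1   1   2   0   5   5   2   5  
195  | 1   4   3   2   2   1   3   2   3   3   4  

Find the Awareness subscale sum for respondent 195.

23

Respondent 195 raw: 1, 4, 3, 2, 2, 1, 3, 2, 3, 3, 4.
Awareness items: 2, 4, 5, 6, 7, 8, 10, 11.
Reverse-coded (reverse-coded value = 6 − response):
  item 2: 4
  item 4: 2
  item 5: 2
  item 6: 1
  item 7: 3
  item 8: 6 − 2 = 4
  item 10: 3
  item 11: 4
Sum = 4 + 2 + 2 + 1 + 3 + 4 + 3 + 4 = 23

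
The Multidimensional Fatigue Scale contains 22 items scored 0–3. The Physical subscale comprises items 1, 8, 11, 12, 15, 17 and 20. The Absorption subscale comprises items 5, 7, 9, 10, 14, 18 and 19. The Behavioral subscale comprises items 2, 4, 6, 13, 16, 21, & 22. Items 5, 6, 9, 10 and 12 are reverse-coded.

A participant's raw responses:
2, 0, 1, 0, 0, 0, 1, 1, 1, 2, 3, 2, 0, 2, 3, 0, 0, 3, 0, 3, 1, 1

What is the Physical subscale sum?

13

Physical items: 1, 8, 11, 12, 15, 17, 20.
Of these, item 12 is reverse-coded; on a 0–3 scale, reversed = 3 − raw.
  item 1: 2
  item 8: 1
  item 11: 3
  item 12: 3 − 2 = 1
  item 15: 3
  item 17: 0
  item 20: 3
Sum = 2 + 1 + 3 + 1 + 3 + 0 + 3 = 13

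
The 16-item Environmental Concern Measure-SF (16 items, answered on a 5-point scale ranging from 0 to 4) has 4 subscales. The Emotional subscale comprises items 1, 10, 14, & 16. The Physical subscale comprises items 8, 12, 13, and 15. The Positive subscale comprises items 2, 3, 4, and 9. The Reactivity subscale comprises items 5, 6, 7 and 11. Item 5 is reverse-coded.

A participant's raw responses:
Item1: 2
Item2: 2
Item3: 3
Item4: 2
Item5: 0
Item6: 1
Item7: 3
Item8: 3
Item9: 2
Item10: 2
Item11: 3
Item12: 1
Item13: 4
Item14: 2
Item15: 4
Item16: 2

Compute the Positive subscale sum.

9

Positive items: 2, 3, 4, 9.
  item 2: 2
  item 3: 3
  item 4: 2
  item 9: 2
Sum = 2 + 3 + 2 + 2 = 9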